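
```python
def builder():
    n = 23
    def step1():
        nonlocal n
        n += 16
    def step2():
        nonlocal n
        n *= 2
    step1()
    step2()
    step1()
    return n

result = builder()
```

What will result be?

Step 1: n = 23.
Step 2: step1(): n = 23 + 16 = 39.
Step 3: step2(): n = 39 * 2 = 78.
Step 4: step1(): n = 78 + 16 = 94. result = 94

The answer is 94.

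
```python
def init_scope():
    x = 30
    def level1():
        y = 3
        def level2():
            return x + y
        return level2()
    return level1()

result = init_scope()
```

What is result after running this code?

Step 1: x = 30 in init_scope. y = 3 in level1.
Step 2: level2() reads x = 30 and y = 3 from enclosing scopes.
Step 3: result = 30 + 3 = 33

The answer is 33.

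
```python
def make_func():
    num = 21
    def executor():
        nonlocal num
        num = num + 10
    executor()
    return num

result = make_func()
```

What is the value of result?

Step 1: make_func() sets num = 21.
Step 2: executor() uses nonlocal to modify num in make_func's scope: num = 21 + 10 = 31.
Step 3: make_func() returns the modified num = 31

The answer is 31.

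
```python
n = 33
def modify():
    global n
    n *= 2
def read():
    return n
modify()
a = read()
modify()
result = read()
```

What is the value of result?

Step 1: n = 33.
Step 2: First modify(): n = 33 * 2 = 66.
Step 3: Second modify(): n = 66 * 2 = 132.
Step 4: read() returns 132

The answer is 132.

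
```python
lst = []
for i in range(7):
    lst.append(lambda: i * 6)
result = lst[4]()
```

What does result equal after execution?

Step 1: All lambdas reference the same variable i (late binding).
Step 2: After the loop, i = 6. Every lambda returns i * 6.
Step 3: lst[4]() = 6 * 6 = 36

The answer is 36.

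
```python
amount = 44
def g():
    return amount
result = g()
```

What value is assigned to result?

Step 1: amount = 44 is defined in the global scope.
Step 2: g() looks up amount. No local amount exists, so Python checks the global scope via LEGB rule and finds amount = 44.
Step 3: result = 44

The answer is 44.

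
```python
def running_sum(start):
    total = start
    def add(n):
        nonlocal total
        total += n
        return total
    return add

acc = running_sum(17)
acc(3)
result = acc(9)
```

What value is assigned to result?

Step 1: running_sum(17) creates closure with total = 17.
Step 2: First acc(3): total = 17 + 3 = 20.
Step 3: Second acc(9): total = 20 + 9 = 29. result = 29

The answer is 29.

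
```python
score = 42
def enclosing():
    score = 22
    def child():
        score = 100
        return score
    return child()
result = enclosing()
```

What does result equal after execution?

Step 1: Three scopes define score: global (42), enclosing (22), child (100).
Step 2: child() has its own local score = 100, which shadows both enclosing and global.
Step 3: result = 100 (local wins in LEGB)

The answer is 100.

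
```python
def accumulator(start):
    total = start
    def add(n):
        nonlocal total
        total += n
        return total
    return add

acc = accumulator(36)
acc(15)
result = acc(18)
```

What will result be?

Step 1: accumulator(36) creates closure with total = 36.
Step 2: First acc(15): total = 36 + 15 = 51.
Step 3: Second acc(18): total = 51 + 18 = 69. result = 69

The answer is 69.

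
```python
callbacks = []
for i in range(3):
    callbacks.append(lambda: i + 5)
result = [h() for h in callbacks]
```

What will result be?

Step 1: All lambdas capture i by reference. After the loop, i = 2.
Step 2: Each call returns 2 + 5 = 7.
Step 3: result = [7, 7, 7]

The answer is [7, 7, 7].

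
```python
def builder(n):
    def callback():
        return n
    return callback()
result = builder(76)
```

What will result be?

Step 1: builder(76) binds parameter n = 76.
Step 2: callback() looks up n in enclosing scope and finds the parameter n = 76.
Step 3: result = 76

The answer is 76.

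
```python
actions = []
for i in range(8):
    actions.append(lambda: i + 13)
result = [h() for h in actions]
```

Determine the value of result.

Step 1: All lambdas capture i by reference. After the loop, i = 7.
Step 2: Each call returns 7 + 13 = 20.
Step 3: result = [20, 20, 20, 20, 20, 20, 20, 20]

The answer is [20, 20, 20, 20, 20, 20, 20, 20].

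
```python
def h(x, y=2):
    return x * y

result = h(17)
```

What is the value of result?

Step 1: h(17) uses default y = 2.
Step 2: Returns 17 * 2 = 34.
Step 3: result = 34

The answer is 34.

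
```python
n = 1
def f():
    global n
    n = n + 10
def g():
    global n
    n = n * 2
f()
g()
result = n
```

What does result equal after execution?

Step 1: n = 1.
Step 2: f() adds 10: n = 1 + 10 = 11.
Step 3: g() doubles: n = 11 * 2 = 22.
Step 4: result = 22

The answer is 22.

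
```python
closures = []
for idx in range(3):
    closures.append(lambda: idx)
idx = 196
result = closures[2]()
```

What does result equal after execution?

Step 1: Lambdas capture the variable idx by reference, not by value.
Step 2: After the loop, idx is reassigned to 196.
Step 3: closures[2]() looks up the current idx = 196. result = 196

The answer is 196.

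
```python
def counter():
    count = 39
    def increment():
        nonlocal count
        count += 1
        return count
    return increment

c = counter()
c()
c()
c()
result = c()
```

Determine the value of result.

Step 1: counter() creates closure with count = 39.
Step 2: Each c() call increments count via nonlocal. After 4 calls: 39 + 4 = 43.
Step 3: result = 43

The answer is 43.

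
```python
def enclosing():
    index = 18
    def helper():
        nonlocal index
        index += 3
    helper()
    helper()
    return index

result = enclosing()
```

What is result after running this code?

Step 1: index starts at 18.
Step 2: helper() is called 2 times, each adding 3.
Step 3: index = 18 + 3 * 2 = 24

The answer is 24.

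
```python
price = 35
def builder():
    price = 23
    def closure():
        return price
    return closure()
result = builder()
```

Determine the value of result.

Step 1: price = 35 globally, but builder() defines price = 23 locally.
Step 2: closure() looks up price. Not in local scope, so checks enclosing scope (builder) and finds price = 23.
Step 3: result = 23

The answer is 23.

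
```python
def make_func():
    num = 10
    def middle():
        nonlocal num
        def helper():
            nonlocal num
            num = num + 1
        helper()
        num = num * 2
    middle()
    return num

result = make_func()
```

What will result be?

Step 1: num = 10.
Step 2: helper() adds 1: num = 10 + 1 = 11.
Step 3: middle() doubles: num = 11 * 2 = 22.
Step 4: result = 22

The answer is 22.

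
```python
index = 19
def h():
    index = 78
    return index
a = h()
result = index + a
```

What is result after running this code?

Step 1: Global index = 19. h() returns local index = 78.
Step 2: a = 78. Global index still = 19.
Step 3: result = 19 + 78 = 97

The answer is 97.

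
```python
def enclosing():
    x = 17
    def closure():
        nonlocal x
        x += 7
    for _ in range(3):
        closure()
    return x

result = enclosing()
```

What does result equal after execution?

Step 1: x = 17.
Step 2: closure() is called 3 times in a loop, each adding 7 via nonlocal.
Step 3: x = 17 + 7 * 3 = 38

The answer is 38.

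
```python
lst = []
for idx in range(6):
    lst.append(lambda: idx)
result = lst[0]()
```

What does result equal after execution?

Step 1: The loop creates 6 lambdas, all referencing the same variable idx.
Step 2: After the loop, idx = 5 (final value).
Step 3: lst[0]() looks up idx at call time and finds 5. This is the late binding gotcha. result = 5

The answer is 5.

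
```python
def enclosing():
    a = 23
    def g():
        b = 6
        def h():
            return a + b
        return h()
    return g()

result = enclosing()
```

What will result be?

Step 1: enclosing() defines a = 23. g() defines b = 6.
Step 2: h() accesses both from enclosing scopes: a = 23, b = 6.
Step 3: result = 23 + 6 = 29

The answer is 29.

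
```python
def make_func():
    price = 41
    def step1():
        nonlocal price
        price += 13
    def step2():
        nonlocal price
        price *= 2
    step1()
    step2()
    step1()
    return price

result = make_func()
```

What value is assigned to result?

Step 1: price = 41.
Step 2: step1(): price = 41 + 13 = 54.
Step 3: step2(): price = 54 * 2 = 108.
Step 4: step1(): price = 108 + 13 = 121. result = 121

The answer is 121.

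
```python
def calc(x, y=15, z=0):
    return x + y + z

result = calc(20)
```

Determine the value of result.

Step 1: calc(20) uses defaults y = 15, z = 0.
Step 2: Returns 20 + 15 + 0 = 35.
Step 3: result = 35

The answer is 35.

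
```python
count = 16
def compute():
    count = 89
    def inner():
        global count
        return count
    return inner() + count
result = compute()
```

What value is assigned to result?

Step 1: Global count = 16. compute() shadows with local count = 89.
Step 2: inner() uses global keyword, so inner() returns global count = 16.
Step 3: compute() returns 16 + 89 = 105

The answer is 105.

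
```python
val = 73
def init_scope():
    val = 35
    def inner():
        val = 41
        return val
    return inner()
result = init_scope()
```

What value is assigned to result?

Step 1: Three scopes define val: global (73), init_scope (35), inner (41).
Step 2: inner() has its own local val = 41, which shadows both enclosing and global.
Step 3: result = 41 (local wins in LEGB)

The answer is 41.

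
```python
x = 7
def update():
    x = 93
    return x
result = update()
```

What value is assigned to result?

Step 1: Global x = 7.
Step 2: update() creates local x = 93, shadowing the global.
Step 3: Returns local x = 93. result = 93

The answer is 93.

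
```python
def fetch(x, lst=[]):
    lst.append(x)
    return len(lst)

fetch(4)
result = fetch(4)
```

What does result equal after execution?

Step 1: Mutable default list persists between calls.
Step 2: First call: lst = [4], len = 1. Second call: lst = [4, 4], len = 2.
Step 3: result = 2

The answer is 2.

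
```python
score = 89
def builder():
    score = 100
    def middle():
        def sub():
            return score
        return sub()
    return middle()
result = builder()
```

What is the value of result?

Step 1: builder() defines score = 100. middle() and sub() have no local score.
Step 2: sub() checks local (none), enclosing middle() (none), enclosing builder() and finds score = 100.
Step 3: result = 100

The answer is 100.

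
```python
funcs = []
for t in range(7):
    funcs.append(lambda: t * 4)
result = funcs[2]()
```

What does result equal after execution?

Step 1: All lambdas reference the same variable t (late binding).
Step 2: After the loop, t = 6. Every lambda returns t * 4.
Step 3: funcs[2]() = 6 * 4 = 24

The answer is 24.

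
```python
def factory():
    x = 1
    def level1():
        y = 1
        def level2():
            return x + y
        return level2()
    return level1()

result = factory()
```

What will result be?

Step 1: x = 1 in factory. y = 1 in level1.
Step 2: level2() reads x = 1 and y = 1 from enclosing scopes.
Step 3: result = 1 + 1 = 2

The answer is 2.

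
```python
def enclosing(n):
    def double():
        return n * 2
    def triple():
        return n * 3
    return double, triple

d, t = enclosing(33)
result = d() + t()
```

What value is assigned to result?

Step 1: Both closures capture the same n = 33.
Step 2: d() = 33 * 2 = 66, t() = 33 * 3 = 99.
Step 3: result = 66 + 99 = 165

The answer is 165.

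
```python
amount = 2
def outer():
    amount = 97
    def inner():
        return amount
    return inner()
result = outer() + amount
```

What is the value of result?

Step 1: Global amount = 2. outer() shadows with amount = 97.
Step 2: inner() returns enclosing amount = 97. outer() = 97.
Step 3: result = 97 + global amount (2) = 99

The answer is 99.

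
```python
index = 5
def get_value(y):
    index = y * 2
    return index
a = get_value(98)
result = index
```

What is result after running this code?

Step 1: Global index = 5.
Step 2: get_value(98) creates local index = 98 * 2 = 196.
Step 3: Global index unchanged because no global keyword. result = 5

The answer is 5.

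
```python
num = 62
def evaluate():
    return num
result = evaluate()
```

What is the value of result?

Step 1: num = 62 is defined in the global scope.
Step 2: evaluate() looks up num. No local num exists, so Python checks the global scope via LEGB rule and finds num = 62.
Step 3: result = 62

The answer is 62.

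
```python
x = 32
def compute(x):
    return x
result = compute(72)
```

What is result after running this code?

Step 1: Global x = 32.
Step 2: compute(72) takes parameter x = 72, which shadows the global.
Step 3: result = 72

The answer is 72.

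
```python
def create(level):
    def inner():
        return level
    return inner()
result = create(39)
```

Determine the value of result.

Step 1: create(39) binds parameter level = 39.
Step 2: inner() looks up level in enclosing scope and finds the parameter level = 39.
Step 3: result = 39

The answer is 39.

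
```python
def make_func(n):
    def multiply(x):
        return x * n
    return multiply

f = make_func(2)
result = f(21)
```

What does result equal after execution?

Step 1: make_func(2) returns multiply closure with n = 2.
Step 2: f(21) computes 21 * 2 = 42.
Step 3: result = 42

The answer is 42.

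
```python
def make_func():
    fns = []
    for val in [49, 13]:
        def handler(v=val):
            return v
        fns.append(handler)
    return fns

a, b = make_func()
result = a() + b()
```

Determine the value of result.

Step 1: Default argument v=val captures val at each iteration.
Step 2: a() returns 49 (captured at first iteration), b() returns 13 (captured at second).
Step 3: result = 49 + 13 = 62

The answer is 62.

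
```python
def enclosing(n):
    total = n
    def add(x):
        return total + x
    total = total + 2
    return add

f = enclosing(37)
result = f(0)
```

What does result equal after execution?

Step 1: enclosing(37) sets total = 37, then total = 37 + 2 = 39.
Step 2: Closures capture by reference, so add sees total = 39.
Step 3: f(0) returns 39 + 0 = 39

The answer is 39.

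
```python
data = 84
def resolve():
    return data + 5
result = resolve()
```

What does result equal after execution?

Step 1: data = 84 is defined globally.
Step 2: resolve() looks up data from global scope = 84, then computes 84 + 5 = 89.
Step 3: result = 89

The answer is 89.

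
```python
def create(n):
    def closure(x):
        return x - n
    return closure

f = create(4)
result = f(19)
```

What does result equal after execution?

Step 1: create(4) creates a closure capturing n = 4.
Step 2: f(19) computes 19 - 4 = 15.
Step 3: result = 15

The answer is 15.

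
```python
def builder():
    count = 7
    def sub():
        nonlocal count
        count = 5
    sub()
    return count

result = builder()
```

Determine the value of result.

Step 1: builder() sets count = 7.
Step 2: sub() uses nonlocal to reassign count = 5.
Step 3: result = 5

The answer is 5.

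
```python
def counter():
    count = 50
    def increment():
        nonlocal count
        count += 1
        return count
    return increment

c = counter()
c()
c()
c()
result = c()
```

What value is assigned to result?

Step 1: counter() creates closure with count = 50.
Step 2: Each c() call increments count via nonlocal. After 4 calls: 50 + 4 = 54.
Step 3: result = 54

The answer is 54.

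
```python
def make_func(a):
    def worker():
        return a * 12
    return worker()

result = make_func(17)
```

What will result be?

Step 1: make_func(17) binds parameter a = 17.
Step 2: worker() accesses a = 17 from enclosing scope.
Step 3: result = 17 * 12 = 204

The answer is 204.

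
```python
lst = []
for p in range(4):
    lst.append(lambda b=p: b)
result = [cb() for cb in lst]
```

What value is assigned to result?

Step 1: Default arg b=p captures p at each iteration.
Step 2: Each lambda has its own default: 0, 1, ..., 3.
Step 3: result = [0, 1, 2, 3]

The answer is [0, 1, 2, 3].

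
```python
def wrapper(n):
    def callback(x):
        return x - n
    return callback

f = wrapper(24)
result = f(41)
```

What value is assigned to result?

Step 1: wrapper(24) creates a closure capturing n = 24.
Step 2: f(41) computes 41 - 24 = 17.
Step 3: result = 17

The answer is 17.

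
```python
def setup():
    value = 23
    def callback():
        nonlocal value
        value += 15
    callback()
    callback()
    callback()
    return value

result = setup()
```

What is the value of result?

Step 1: value starts at 23.
Step 2: callback() is called 3 times, each adding 15.
Step 3: value = 23 + 15 * 3 = 68

The answer is 68.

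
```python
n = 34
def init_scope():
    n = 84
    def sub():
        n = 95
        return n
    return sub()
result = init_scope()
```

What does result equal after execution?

Step 1: Three scopes define n: global (34), init_scope (84), sub (95).
Step 2: sub() has its own local n = 95, which shadows both enclosing and global.
Step 3: result = 95 (local wins in LEGB)

The answer is 95.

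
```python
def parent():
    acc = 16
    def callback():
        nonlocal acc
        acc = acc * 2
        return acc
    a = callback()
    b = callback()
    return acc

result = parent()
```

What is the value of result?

Step 1: acc starts at 16.
Step 2: First callback(): acc = 16 * 2 = 32.
Step 3: Second callback(): acc = 32 * 2 = 64.
Step 4: result = 64

The answer is 64.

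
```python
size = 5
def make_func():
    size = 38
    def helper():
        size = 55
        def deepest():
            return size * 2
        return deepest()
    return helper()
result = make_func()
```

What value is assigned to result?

Step 1: deepest() looks up size through LEGB: not local, finds size = 55 in enclosing helper().
Step 2: Returns 55 * 2 = 110.
Step 3: result = 110

The answer is 110.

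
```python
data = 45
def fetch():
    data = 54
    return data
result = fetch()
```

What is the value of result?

Step 1: Global data = 45.
Step 2: fetch() creates local data = 54, shadowing the global.
Step 3: Returns local data = 54. result = 54

The answer is 54.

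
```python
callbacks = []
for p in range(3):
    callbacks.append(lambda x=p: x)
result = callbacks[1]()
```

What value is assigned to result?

Step 1: Default argument x=p captures p's value at each iteration.
Step 2: callbacks[1] captured x = 1 when p was 1.
Step 3: result = 1

The answer is 1.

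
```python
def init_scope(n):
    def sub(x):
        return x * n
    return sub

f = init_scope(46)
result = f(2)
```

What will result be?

Step 1: init_scope(46) creates a closure capturing n = 46.
Step 2: f(2) computes 2 * 46 = 92.
Step 3: result = 92

The answer is 92.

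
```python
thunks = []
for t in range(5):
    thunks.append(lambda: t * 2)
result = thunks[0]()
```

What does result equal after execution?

Step 1: All lambdas reference the same variable t (late binding).
Step 2: After the loop, t = 4. Every lambda returns t * 2.
Step 3: thunks[0]() = 4 * 2 = 8

The answer is 8.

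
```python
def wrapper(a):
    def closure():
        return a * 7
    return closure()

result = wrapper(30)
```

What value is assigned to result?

Step 1: wrapper(30) binds parameter a = 30.
Step 2: closure() accesses a = 30 from enclosing scope.
Step 3: result = 30 * 7 = 210

The answer is 210.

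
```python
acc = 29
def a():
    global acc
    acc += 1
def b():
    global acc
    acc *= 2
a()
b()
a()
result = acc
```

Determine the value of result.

Step 1: acc = 29.
Step 2: a(): acc = 29 + 1 = 30.
Step 3: b(): acc = 30 * 2 = 60.
Step 4: a(): acc = 60 + 1 = 61

The answer is 61.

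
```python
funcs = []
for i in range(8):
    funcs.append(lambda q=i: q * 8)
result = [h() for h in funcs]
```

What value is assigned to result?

Step 1: Default arg q=i captures i at each iteration.
Step 2: funcs[k] has q defaulting to k, returns k * 8.
Step 3: result = [0, 8, 16, 24, 32, 40, 48, 56]

The answer is [0, 8, 16, 24, 32, 40, 48, 56].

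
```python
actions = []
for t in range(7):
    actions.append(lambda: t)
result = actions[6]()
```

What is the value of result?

Step 1: The loop creates 7 lambdas, all referencing the same variable t.
Step 2: After the loop, t = 6 (final value).
Step 3: actions[6]() looks up t at call time and finds 6. This is the late binding gotcha. result = 6

The answer is 6.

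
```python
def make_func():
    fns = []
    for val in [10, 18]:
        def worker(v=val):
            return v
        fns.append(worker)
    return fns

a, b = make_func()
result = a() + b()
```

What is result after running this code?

Step 1: Default argument v=val captures val at each iteration.
Step 2: a() returns 10 (captured at first iteration), b() returns 18 (captured at second).
Step 3: result = 10 + 18 = 28

The answer is 28.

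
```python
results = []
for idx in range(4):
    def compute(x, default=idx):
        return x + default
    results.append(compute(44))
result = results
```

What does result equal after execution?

Step 1: Default argument default=idx is evaluated at function definition time.
Step 2: Each iteration creates compute with default = current idx value.
Step 3: compute(44) returns 44 + default. results = [44, 45, 46, 47]

The answer is [44, 45, 46, 47].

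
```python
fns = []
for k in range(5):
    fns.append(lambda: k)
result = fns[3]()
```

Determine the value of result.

Step 1: The loop creates 5 lambdas, all referencing the same variable k.
Step 2: After the loop, k = 4 (final value).
Step 3: fns[3]() looks up k at call time and finds 4. This is the late binding gotcha. result = 4

The answer is 4.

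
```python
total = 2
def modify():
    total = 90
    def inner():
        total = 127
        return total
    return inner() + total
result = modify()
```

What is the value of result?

Step 1: modify() has local total = 90. inner() has local total = 127.
Step 2: inner() returns its local total = 127.
Step 3: modify() returns 127 + its own total (90) = 217

The answer is 217.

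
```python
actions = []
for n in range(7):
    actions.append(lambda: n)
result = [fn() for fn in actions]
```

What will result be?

Step 1: All 7 lambdas share the same variable n.
Step 2: After the loop, n = 6.
Step 3: Each call returns 6. result = [6, 6, 6, 6, 6, 6, 6]

The answer is [6, 6, 6, 6, 6, 6, 6].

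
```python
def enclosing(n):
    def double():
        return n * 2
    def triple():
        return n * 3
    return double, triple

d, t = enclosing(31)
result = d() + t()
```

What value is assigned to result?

Step 1: Both closures capture the same n = 31.
Step 2: d() = 31 * 2 = 62, t() = 31 * 3 = 93.
Step 3: result = 62 + 93 = 155

The answer is 155.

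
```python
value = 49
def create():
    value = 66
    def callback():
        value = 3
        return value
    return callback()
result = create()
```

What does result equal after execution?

Step 1: Three scopes define value: global (49), create (66), callback (3).
Step 2: callback() has its own local value = 3, which shadows both enclosing and global.
Step 3: result = 3 (local wins in LEGB)

The answer is 3.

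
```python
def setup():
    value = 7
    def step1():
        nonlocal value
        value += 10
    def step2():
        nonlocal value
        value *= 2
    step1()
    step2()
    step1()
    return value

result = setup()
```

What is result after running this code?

Step 1: value = 7.
Step 2: step1(): value = 7 + 10 = 17.
Step 3: step2(): value = 17 * 2 = 34.
Step 4: step1(): value = 34 + 10 = 44. result = 44

The answer is 44.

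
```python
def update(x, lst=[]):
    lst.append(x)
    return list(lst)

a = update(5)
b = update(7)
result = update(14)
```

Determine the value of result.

Step 1: Default list is shared. list() creates copies for return values.
Step 2: Internal list grows: [5] -> [5, 7] -> [5, 7, 14].
Step 3: result = [5, 7, 14]

The answer is [5, 7, 14].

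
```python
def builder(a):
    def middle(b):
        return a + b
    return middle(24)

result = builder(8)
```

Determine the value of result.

Step 1: builder(8) passes a = 8.
Step 2: middle(24) has b = 24, reads a = 8 from enclosing.
Step 3: result = 8 + 24 = 32

The answer is 32.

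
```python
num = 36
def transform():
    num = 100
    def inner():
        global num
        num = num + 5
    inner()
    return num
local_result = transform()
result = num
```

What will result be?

Step 1: Global num = 36. transform() creates local num = 100.
Step 2: inner() declares global num and adds 5: global num = 36 + 5 = 41.
Step 3: transform() returns its local num = 100 (unaffected by inner).
Step 4: result = global num = 41

The answer is 41.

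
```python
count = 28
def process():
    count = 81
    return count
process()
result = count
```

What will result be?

Step 1: count = 28 globally.
Step 2: process() creates a LOCAL count = 81 (no global keyword!).
Step 3: The global count is unchanged. result = 28

The answer is 28.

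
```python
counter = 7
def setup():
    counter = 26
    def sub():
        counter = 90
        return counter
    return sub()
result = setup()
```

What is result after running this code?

Step 1: Three scopes define counter: global (7), setup (26), sub (90).
Step 2: sub() has its own local counter = 90, which shadows both enclosing and global.
Step 3: result = 90 (local wins in LEGB)

The answer is 90.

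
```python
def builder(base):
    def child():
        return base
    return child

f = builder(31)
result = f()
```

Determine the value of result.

Step 1: builder(31) creates closure capturing base = 31.
Step 2: f() returns the captured base = 31.
Step 3: result = 31

The answer is 31.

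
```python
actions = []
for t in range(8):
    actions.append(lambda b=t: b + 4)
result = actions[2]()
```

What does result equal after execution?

Step 1: Default argument b=t captures t's value at definition time.
Step 2: actions[2] was defined when t = 2, so b defaults to 2.
Step 3: result = 2 + 4 = 6 (default arg fixes the late binding issue)

The answer is 6.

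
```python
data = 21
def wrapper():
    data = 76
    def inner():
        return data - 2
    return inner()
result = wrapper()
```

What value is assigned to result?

Step 1: wrapper() shadows global data with data = 76.
Step 2: inner() finds data = 76 in enclosing scope, computes 76 - 2 = 74.
Step 3: result = 74

The answer is 74.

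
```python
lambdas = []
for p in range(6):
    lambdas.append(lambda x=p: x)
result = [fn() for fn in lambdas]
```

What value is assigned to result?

Step 1: Default arg x=p captures p at each iteration.
Step 2: Each lambda has its own default: 0, 1, ..., 5.
Step 3: result = [0, 1, 2, 3, 4, 5]

The answer is [0, 1, 2, 3, 4, 5].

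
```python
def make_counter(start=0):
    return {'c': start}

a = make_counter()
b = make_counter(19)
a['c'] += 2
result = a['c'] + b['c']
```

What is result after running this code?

Step 1: make_counter() returns a new dict each call (immutable default 0).
Step 2: a = {'c': 0}, b = {'c': 19}.
Step 3: a['c'] += 2 = 2. result = 2 + 19 = 21

The answer is 21.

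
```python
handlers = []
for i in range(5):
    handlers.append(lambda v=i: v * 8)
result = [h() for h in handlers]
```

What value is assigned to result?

Step 1: Default arg v=i captures i at each iteration.
Step 2: handlers[k] has v defaulting to k, returns k * 8.
Step 3: result = [0, 8, 16, 24, 32]

The answer is [0, 8, 16, 24, 32].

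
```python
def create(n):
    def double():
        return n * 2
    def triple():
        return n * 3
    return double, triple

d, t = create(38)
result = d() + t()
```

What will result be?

Step 1: Both closures capture the same n = 38.
Step 2: d() = 38 * 2 = 76, t() = 38 * 3 = 114.
Step 3: result = 76 + 114 = 190

The answer is 190.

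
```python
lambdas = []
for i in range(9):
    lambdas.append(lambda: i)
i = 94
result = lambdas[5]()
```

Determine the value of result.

Step 1: Lambdas capture the variable i by reference, not by value.
Step 2: After the loop, i is reassigned to 94.
Step 3: lambdas[5]() looks up the current i = 94. result = 94

The answer is 94.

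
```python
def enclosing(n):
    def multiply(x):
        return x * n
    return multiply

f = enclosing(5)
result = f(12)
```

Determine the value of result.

Step 1: enclosing(5) returns multiply closure with n = 5.
Step 2: f(12) computes 12 * 5 = 60.
Step 3: result = 60

The answer is 60.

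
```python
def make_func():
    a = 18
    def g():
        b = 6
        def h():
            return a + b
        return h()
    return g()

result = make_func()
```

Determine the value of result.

Step 1: make_func() defines a = 18. g() defines b = 6.
Step 2: h() accesses both from enclosing scopes: a = 18, b = 6.
Step 3: result = 18 + 6 = 24

The answer is 24.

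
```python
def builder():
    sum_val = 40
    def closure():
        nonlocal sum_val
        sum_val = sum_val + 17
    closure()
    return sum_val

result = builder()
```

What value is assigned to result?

Step 1: builder() sets sum_val = 40.
Step 2: closure() uses nonlocal to modify sum_val in builder's scope: sum_val = 40 + 17 = 57.
Step 3: builder() returns the modified sum_val = 57

The answer is 57.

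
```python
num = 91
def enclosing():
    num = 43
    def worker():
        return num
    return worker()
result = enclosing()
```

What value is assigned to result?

Step 1: num = 91 globally, but enclosing() defines num = 43 locally.
Step 2: worker() looks up num. Not in local scope, so checks enclosing scope (enclosing) and finds num = 43.
Step 3: result = 43

The answer is 43.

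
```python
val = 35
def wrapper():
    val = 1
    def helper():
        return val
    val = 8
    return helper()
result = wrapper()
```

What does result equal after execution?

Step 1: wrapper() sets val = 1, then later val = 8.
Step 2: helper() is called after val is reassigned to 8. Closures capture variables by reference, not by value.
Step 3: result = 8

The answer is 8.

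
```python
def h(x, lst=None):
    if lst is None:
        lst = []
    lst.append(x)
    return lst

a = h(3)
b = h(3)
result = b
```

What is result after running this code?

Step 1: None default with guard creates a NEW list each call.
Step 2: a = [3] (fresh list). b = [3] (another fresh list).
Step 3: result = [3] (this is the fix for mutable default)

The answer is [3].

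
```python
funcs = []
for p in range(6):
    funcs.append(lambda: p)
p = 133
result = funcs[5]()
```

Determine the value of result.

Step 1: Lambdas capture the variable p by reference, not by value.
Step 2: After the loop, p is reassigned to 133.
Step 3: funcs[5]() looks up the current p = 133. result = 133

The answer is 133.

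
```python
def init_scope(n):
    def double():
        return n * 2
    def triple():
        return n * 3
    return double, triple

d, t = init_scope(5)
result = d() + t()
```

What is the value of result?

Step 1: Both closures capture the same n = 5.
Step 2: d() = 5 * 2 = 10, t() = 5 * 3 = 15.
Step 3: result = 10 + 15 = 25

The answer is 25.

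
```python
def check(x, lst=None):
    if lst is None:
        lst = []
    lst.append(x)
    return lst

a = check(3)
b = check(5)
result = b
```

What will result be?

Step 1: None default with guard creates a NEW list each call.
Step 2: a = [3] (fresh list). b = [5] (another fresh list).
Step 3: result = [5] (this is the fix for mutable default)

The answer is [5].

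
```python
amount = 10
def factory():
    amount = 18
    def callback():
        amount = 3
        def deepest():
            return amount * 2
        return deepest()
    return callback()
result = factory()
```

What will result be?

Step 1: deepest() looks up amount through LEGB: not local, finds amount = 3 in enclosing callback().
Step 2: Returns 3 * 2 = 6.
Step 3: result = 6

The answer is 6.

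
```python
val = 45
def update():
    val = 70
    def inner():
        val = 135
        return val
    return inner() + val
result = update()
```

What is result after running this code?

Step 1: update() has local val = 70. inner() has local val = 135.
Step 2: inner() returns its local val = 135.
Step 3: update() returns 135 + its own val (70) = 205

The answer is 205.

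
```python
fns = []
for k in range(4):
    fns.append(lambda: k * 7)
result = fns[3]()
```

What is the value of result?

Step 1: All lambdas reference the same variable k (late binding).
Step 2: After the loop, k = 3. Every lambda returns k * 7.
Step 3: fns[3]() = 3 * 7 = 21

The answer is 21.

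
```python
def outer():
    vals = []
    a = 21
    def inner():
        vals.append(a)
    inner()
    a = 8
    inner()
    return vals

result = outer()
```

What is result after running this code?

Step 1: a = 21. inner() appends current a to vals.
Step 2: First inner(): appends 21. Then a = 8.
Step 3: Second inner(): appends 8 (closure sees updated a). result = [21, 8]

The answer is [21, 8].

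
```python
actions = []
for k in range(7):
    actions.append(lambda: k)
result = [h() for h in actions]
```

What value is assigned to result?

Step 1: All 7 lambdas share the same variable k.
Step 2: After the loop, k = 6.
Step 3: Each call returns 6. result = [6, 6, 6, 6, 6, 6, 6]

The answer is [6, 6, 6, 6, 6, 6, 6].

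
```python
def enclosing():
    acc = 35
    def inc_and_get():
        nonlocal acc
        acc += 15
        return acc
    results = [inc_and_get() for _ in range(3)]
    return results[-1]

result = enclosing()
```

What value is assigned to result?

Step 1: acc = 35.
Step 2: Three calls to inc_and_get(), each adding 15.
Step 3: Last value = 35 + 15 * 3 = 80

The answer is 80.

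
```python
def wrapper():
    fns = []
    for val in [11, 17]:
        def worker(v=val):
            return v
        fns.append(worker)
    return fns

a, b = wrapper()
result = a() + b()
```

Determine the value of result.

Step 1: Default argument v=val captures val at each iteration.
Step 2: a() returns 11 (captured at first iteration), b() returns 17 (captured at second).
Step 3: result = 11 + 17 = 28

The answer is 28.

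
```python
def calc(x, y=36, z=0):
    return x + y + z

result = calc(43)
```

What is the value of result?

Step 1: calc(43) uses defaults y = 36, z = 0.
Step 2: Returns 43 + 36 + 0 = 79.
Step 3: result = 79

The answer is 79.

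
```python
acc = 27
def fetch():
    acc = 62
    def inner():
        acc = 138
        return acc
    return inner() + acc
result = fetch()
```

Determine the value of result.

Step 1: fetch() has local acc = 62. inner() has local acc = 138.
Step 2: inner() returns its local acc = 138.
Step 3: fetch() returns 138 + its own acc (62) = 200

The answer is 200.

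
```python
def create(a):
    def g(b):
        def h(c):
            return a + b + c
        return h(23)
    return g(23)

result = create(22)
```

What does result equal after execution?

Step 1: a = 22, b = 23, c = 23 across three nested scopes.
Step 2: h() accesses all three via LEGB rule.
Step 3: result = 22 + 23 + 23 = 68

The answer is 68.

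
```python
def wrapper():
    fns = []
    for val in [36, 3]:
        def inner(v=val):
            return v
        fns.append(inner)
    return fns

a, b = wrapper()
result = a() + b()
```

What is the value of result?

Step 1: Default argument v=val captures val at each iteration.
Step 2: a() returns 36 (captured at first iteration), b() returns 3 (captured at second).
Step 3: result = 36 + 3 = 39

The answer is 39.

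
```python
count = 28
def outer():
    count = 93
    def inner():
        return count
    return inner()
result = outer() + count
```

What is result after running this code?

Step 1: Global count = 28. outer() shadows with count = 93.
Step 2: inner() returns enclosing count = 93. outer() = 93.
Step 3: result = 93 + global count (28) = 121

The answer is 121.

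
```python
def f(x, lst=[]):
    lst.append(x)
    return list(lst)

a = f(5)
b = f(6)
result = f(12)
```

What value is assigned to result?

Step 1: Default list is shared. list() creates copies for return values.
Step 2: Internal list grows: [5] -> [5, 6] -> [5, 6, 12].
Step 3: result = [5, 6, 12]

The answer is [5, 6, 12].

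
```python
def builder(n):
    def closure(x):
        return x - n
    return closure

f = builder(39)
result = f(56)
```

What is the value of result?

Step 1: builder(39) creates a closure capturing n = 39.
Step 2: f(56) computes 56 - 39 = 17.
Step 3: result = 17

The answer is 17.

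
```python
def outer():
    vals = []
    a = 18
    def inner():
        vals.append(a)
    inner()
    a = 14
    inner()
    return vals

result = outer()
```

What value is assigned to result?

Step 1: a = 18. inner() appends current a to vals.
Step 2: First inner(): appends 18. Then a = 14.
Step 3: Second inner(): appends 14 (closure sees updated a). result = [18, 14]

The answer is [18, 14].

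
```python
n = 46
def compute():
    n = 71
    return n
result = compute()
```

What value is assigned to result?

Step 1: Global n = 46.
Step 2: compute() creates local n = 71, shadowing the global.
Step 3: Returns local n = 71. result = 71

The answer is 71.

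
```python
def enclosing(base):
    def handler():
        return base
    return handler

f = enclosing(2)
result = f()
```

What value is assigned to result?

Step 1: enclosing(2) creates closure capturing base = 2.
Step 2: f() returns the captured base = 2.
Step 3: result = 2

The answer is 2.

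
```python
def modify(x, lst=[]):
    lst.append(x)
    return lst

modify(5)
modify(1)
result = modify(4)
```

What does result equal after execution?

Step 1: Mutable default argument gotcha! The list [] is created once.
Step 2: Each call appends to the SAME list: [5], [5, 1], [5, 1, 4].
Step 3: result = [5, 1, 4]

The answer is [5, 1, 4].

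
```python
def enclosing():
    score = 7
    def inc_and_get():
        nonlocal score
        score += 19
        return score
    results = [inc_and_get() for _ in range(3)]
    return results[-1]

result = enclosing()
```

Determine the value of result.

Step 1: score = 7.
Step 2: Three calls to inc_and_get(), each adding 19.
Step 3: Last value = 7 + 19 * 3 = 64

The answer is 64.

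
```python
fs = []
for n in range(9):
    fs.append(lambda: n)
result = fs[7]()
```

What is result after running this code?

Step 1: The loop creates 9 lambdas, all referencing the same variable n.
Step 2: After the loop, n = 8 (final value).
Step 3: fs[7]() looks up n at call time and finds 8. This is the late binding gotcha. result = 8

The answer is 8.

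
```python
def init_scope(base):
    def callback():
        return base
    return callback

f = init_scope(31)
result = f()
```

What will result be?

Step 1: init_scope(31) creates closure capturing base = 31.
Step 2: f() returns the captured base = 31.
Step 3: result = 31

The answer is 31.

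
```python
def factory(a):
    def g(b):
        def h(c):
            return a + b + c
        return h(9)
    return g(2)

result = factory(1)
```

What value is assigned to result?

Step 1: a = 1, b = 2, c = 9 across three nested scopes.
Step 2: h() accesses all three via LEGB rule.
Step 3: result = 1 + 2 + 9 = 12

The answer is 12.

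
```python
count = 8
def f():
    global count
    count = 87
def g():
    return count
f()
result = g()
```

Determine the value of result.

Step 1: count = 8.
Step 2: f() sets global count = 87.
Step 3: g() reads global count = 87. result = 87

The answer is 87.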